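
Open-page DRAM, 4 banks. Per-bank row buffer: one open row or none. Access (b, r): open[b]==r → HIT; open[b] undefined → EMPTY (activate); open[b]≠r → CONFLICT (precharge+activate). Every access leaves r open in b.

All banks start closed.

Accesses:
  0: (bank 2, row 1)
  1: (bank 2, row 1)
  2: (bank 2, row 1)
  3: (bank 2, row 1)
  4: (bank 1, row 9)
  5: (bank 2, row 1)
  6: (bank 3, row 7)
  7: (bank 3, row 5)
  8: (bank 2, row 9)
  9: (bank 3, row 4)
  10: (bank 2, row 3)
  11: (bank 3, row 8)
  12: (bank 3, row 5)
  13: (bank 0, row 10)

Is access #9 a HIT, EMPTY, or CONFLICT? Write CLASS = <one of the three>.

  [0] b2 r1: no row ⇒ E
  [1] b2 r1: had r1 ⇒ H
  [2] b2 r1: had r1 ⇒ H
  [3] b2 r1: had r1 ⇒ H
  [4] b1 r9: no row ⇒ E
  [5] b2 r1: had r1 ⇒ H
  [6] b3 r7: no row ⇒ E
  [7] b3 r5: had r7 ⇒ C
  [8] b2 r9: had r1 ⇒ C
  [9] b3 r4: had r5 ⇒ C
  [10] b2 r3: had r9 ⇒ C
  [11] b3 r8: had r4 ⇒ C
  [12] b3 r5: had r8 ⇒ C
  [13] b0 r10: no row ⇒ E

CLASS = CONFLICT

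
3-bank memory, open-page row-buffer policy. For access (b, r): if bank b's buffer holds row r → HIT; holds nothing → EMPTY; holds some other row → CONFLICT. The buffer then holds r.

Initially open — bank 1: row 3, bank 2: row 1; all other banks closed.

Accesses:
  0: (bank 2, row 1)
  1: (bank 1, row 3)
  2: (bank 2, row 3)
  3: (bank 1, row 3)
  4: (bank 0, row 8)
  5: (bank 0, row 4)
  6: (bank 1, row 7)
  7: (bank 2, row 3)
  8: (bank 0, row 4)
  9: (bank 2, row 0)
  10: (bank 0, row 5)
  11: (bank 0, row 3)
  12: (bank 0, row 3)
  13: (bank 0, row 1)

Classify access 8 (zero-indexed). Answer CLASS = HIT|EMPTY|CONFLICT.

CLASS = HIT

step 0: bank2 1->1 [HIT]
step 1: bank1 3->3 [HIT]
step 2: bank2 1->3 [CONFLICT]
step 3: bank1 3->3 [HIT]
step 4: bank0 None->8 [EMPTY]
step 5: bank0 8->4 [CONFLICT]
step 6: bank1 3->7 [CONFLICT]
step 7: bank2 3->3 [HIT]
step 8: bank0 4->4 [HIT]
step 9: bank2 3->0 [CONFLICT]
step 10: bank0 4->5 [CONFLICT]
step 11: bank0 5->3 [CONFLICT]
step 12: bank0 3->3 [HIT]
step 13: bank0 3->1 [CONFLICT]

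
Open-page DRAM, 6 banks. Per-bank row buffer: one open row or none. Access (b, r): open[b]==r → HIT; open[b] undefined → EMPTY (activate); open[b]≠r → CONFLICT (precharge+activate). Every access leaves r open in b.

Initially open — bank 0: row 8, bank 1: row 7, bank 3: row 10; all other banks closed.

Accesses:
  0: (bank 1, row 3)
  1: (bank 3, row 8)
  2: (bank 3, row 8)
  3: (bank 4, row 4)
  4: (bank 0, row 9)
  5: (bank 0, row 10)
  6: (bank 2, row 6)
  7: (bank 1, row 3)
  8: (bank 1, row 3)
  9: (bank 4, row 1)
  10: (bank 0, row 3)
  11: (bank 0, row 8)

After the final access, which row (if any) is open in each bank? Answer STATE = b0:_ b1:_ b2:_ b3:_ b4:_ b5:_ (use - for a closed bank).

  [0] b1 r3: had r7 ⇒ C
  [1] b3 r8: had r10 ⇒ C
  [2] b3 r8: had r8 ⇒ H
  [3] b4 r4: no row ⇒ E
  [4] b0 r9: had r8 ⇒ C
  [5] b0 r10: had r9 ⇒ C
  [6] b2 r6: no row ⇒ E
  [7] b1 r3: had r3 ⇒ H
  [8] b1 r3: had r3 ⇒ H
  [9] b4 r1: had r4 ⇒ C
  [10] b0 r3: had r10 ⇒ C
  [11] b0 r8: had r3 ⇒ C

STATE = b0:8 b1:3 b2:6 b3:8 b4:1 b5:-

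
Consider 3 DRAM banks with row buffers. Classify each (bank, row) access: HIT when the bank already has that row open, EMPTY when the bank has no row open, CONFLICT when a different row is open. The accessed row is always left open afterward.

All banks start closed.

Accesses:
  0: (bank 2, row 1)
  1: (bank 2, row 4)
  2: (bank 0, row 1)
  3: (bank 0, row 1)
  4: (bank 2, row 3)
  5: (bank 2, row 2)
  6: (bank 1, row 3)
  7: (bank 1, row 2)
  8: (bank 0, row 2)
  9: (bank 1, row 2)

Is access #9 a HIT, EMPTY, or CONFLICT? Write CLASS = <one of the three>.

0: bank 2 row 1 — prev None → EMPTY
1: bank 2 row 4 — prev 1 → CONFLICT
2: bank 0 row 1 — prev None → EMPTY
3: bank 0 row 1 — prev 1 → HIT
4: bank 2 row 3 — prev 4 → CONFLICT
5: bank 2 row 2 — prev 3 → CONFLICT
6: bank 1 row 3 — prev None → EMPTY
7: bank 1 row 2 — prev 3 → CONFLICT
8: bank 0 row 2 — prev 1 → CONFLICT
9: bank 1 row 2 — prev 2 → HIT

CLASS = HIT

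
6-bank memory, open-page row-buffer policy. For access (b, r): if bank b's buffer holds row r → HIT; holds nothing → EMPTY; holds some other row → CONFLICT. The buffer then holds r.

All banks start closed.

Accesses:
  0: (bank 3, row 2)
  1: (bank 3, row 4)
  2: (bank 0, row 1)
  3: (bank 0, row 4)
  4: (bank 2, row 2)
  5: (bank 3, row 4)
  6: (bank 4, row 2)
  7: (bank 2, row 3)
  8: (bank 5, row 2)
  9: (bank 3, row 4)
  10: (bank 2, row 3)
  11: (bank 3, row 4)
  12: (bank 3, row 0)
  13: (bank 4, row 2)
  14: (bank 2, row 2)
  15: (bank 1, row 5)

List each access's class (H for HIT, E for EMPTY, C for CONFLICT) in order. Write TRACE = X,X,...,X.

#0 (3,2) E
#1 (3,4) C  (was 2)
#2 (0,1) E
#3 (0,4) C  (was 1)
#4 (2,2) E
#5 (3,4) H  (was 4)
#6 (4,2) E
#7 (2,3) C  (was 2)
#8 (5,2) E
#9 (3,4) H  (was 4)
#10 (2,3) H  (was 3)
#11 (3,4) H  (was 4)
#12 (3,0) C  (was 4)
#13 (4,2) H  (was 2)
#14 (2,2) C  (was 3)
#15 (1,5) E

TRACE = E,C,E,C,E,H,E,C,E,H,H,H,C,H,C,E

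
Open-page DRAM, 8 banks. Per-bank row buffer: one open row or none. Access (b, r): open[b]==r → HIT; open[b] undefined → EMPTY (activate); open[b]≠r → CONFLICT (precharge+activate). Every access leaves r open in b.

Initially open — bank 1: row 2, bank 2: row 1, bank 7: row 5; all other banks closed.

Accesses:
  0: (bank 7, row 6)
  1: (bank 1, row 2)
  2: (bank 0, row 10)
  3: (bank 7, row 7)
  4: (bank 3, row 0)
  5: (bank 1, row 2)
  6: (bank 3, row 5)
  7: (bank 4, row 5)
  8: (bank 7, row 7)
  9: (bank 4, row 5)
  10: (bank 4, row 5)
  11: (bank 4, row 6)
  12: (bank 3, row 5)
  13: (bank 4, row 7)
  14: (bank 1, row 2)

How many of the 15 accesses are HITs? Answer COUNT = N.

  [0] b7 r6: had r5 ⇒ C
  [1] b1 r2: had r2 ⇒ H
  [2] b0 r10: no row ⇒ E
  [3] b7 r7: had r6 ⇒ C
  [4] b3 r0: no row ⇒ E
  [5] b1 r2: had r2 ⇒ H
  [6] b3 r5: had r0 ⇒ C
  [7] b4 r5: no row ⇒ E
  [8] b7 r7: had r7 ⇒ H
  [9] b4 r5: had r5 ⇒ H
  [10] b4 r5: had r5 ⇒ H
  [11] b4 r6: had r5 ⇒ C
  [12] b3 r5: had r5 ⇒ H
  [13] b4 r7: had r6 ⇒ C
  [14] b1 r2: had r2 ⇒ H

COUNT = 7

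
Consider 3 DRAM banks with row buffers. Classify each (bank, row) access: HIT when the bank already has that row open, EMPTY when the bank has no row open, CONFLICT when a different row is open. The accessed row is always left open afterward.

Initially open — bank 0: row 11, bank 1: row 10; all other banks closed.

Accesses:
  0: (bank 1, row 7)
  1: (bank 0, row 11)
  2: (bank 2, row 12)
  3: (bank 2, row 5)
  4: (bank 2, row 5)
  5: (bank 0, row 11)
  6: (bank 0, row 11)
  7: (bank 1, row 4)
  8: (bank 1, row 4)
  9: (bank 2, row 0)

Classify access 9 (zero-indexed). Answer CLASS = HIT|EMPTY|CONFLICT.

step 0: bank1 10->7 [CONFLICT]
step 1: bank0 11->11 [HIT]
step 2: bank2 None->12 [EMPTY]
step 3: bank2 12->5 [CONFLICT]
step 4: bank2 5->5 [HIT]
step 5: bank0 11->11 [HIT]
step 6: bank0 11->11 [HIT]
step 7: bank1 7->4 [CONFLICT]
step 8: bank1 4->4 [HIT]
step 9: bank2 5->0 [CONFLICT]

CLASS = CONFLICT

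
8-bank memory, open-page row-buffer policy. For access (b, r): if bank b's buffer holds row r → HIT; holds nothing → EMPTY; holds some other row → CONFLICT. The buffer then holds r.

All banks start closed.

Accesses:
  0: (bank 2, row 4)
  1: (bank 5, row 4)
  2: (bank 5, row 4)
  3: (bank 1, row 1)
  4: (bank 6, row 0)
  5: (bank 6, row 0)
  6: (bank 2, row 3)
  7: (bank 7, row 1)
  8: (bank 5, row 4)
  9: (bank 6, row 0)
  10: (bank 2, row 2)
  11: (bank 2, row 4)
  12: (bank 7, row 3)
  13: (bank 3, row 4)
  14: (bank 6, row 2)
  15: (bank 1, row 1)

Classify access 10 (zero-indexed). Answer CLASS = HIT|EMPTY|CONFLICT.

CLASS = CONFLICT

#0 (2,4) E
#1 (5,4) E
#2 (5,4) H  (was 4)
#3 (1,1) E
#4 (6,0) E
#5 (6,0) H  (was 0)
#6 (2,3) C  (was 4)
#7 (7,1) E
#8 (5,4) H  (was 4)
#9 (6,0) H  (was 0)
#10 (2,2) C  (was 3)
#11 (2,4) C  (was 2)
#12 (7,3) C  (was 1)
#13 (3,4) E
#14 (6,2) C  (was 0)
#15 (1,1) H  (was 1)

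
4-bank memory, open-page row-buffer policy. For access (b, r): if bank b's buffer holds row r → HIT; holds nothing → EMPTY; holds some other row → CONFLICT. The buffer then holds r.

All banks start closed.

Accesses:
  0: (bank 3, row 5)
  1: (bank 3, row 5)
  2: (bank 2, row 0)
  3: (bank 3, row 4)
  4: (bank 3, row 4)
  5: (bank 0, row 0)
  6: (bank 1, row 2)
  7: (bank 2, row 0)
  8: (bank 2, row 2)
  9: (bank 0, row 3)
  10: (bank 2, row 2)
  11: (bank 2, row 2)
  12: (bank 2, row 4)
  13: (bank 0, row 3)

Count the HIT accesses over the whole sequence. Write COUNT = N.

step 0: bank3 None->5 [EMPTY]
step 1: bank3 5->5 [HIT]
step 2: bank2 None->0 [EMPTY]
step 3: bank3 5->4 [CONFLICT]
step 4: bank3 4->4 [HIT]
step 5: bank0 None->0 [EMPTY]
step 6: bank1 None->2 [EMPTY]
step 7: bank2 0->0 [HIT]
step 8: bank2 0->2 [CONFLICT]
step 9: bank0 0->3 [CONFLICT]
step 10: bank2 2->2 [HIT]
step 11: bank2 2->2 [HIT]
step 12: bank2 2->4 [CONFLICT]
step 13: bank0 3->3 [HIT]

COUNT = 6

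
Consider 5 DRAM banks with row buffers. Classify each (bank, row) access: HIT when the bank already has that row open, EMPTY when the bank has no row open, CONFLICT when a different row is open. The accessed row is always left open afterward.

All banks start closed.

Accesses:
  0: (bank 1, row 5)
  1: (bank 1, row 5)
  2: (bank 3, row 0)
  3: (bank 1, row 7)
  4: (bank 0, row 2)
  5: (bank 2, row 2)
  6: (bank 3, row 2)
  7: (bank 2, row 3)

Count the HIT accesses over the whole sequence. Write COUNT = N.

COUNT = 1

  [0] b1 r5: no row ⇒ E
  [1] b1 r5: had r5 ⇒ H
  [2] b3 r0: no row ⇒ E
  [3] b1 r7: had r5 ⇒ C
  [4] b0 r2: no row ⇒ E
  [5] b2 r2: no row ⇒ E
  [6] b3 r2: had r0 ⇒ C
  [7] b2 r3: had r2 ⇒ C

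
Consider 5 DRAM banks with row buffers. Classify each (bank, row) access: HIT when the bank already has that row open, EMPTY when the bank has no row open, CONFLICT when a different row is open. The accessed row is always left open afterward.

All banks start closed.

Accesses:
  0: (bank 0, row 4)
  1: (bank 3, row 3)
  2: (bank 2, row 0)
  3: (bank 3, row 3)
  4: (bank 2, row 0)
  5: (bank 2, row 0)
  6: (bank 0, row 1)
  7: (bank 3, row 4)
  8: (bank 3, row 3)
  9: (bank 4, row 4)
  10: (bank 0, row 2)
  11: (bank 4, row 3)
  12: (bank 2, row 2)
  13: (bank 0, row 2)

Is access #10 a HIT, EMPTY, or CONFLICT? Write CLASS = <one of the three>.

#0 (0,4) E
#1 (3,3) E
#2 (2,0) E
#3 (3,3) H  (was 3)
#4 (2,0) H  (was 0)
#5 (2,0) H  (was 0)
#6 (0,1) C  (was 4)
#7 (3,4) C  (was 3)
#8 (3,3) C  (was 4)
#9 (4,4) E
#10 (0,2) C  (was 1)
#11 (4,3) C  (was 4)
#12 (2,2) C  (was 0)
#13 (0,2) H  (was 2)

CLASS = CONFLICT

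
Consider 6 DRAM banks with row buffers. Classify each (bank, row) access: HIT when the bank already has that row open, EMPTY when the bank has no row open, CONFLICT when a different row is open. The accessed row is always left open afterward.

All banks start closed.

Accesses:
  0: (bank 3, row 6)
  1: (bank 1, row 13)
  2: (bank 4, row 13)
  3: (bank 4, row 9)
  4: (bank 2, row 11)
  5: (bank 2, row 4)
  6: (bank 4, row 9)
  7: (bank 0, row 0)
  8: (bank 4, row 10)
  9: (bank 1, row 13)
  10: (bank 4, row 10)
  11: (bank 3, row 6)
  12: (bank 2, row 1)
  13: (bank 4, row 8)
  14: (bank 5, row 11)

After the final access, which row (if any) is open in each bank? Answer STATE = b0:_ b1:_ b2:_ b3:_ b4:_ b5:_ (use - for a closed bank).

#0 (3,6) E
#1 (1,13) E
#2 (4,13) E
#3 (4,9) C  (was 13)
#4 (2,11) E
#5 (2,4) C  (was 11)
#6 (4,9) H  (was 9)
#7 (0,0) E
#8 (4,10) C  (was 9)
#9 (1,13) H  (was 13)
#10 (4,10) H  (was 10)
#11 (3,6) H  (was 6)
#12 (2,1) C  (was 4)
#13 (4,8) C  (was 10)
#14 (5,11) E

STATE = b0:0 b1:13 b2:1 b3:6 b4:8 b5:11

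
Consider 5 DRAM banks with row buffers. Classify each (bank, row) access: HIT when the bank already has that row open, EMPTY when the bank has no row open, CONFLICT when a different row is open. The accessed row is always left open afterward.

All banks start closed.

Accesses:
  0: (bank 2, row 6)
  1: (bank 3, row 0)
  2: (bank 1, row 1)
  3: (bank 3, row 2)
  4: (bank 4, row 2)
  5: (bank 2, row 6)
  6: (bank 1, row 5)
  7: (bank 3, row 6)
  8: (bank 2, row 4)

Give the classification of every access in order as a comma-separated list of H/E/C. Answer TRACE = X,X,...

step 0: bank2 None->6 [EMPTY]
step 1: bank3 None->0 [EMPTY]
step 2: bank1 None->1 [EMPTY]
step 3: bank3 0->2 [CONFLICT]
step 4: bank4 None->2 [EMPTY]
step 5: bank2 6->6 [HIT]
step 6: bank1 1->5 [CONFLICT]
step 7: bank3 2->6 [CONFLICT]
step 8: bank2 6->4 [CONFLICT]

TRACE = E,E,E,C,E,H,C,C,C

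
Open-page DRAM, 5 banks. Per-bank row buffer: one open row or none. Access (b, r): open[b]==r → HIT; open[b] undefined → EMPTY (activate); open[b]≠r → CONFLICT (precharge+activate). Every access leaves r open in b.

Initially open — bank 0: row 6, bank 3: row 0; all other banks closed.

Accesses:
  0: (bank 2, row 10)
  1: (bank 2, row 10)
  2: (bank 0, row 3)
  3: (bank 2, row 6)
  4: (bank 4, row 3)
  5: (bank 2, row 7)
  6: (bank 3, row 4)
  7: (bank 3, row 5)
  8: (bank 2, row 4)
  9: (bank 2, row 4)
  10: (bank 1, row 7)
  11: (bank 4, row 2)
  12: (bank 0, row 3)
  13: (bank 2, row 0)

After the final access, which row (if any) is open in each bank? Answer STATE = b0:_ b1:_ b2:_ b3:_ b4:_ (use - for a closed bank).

STATE = b0:3 b1:7 b2:0 b3:5 b4:2

  [0] b2 r10: no row ⇒ E
  [1] b2 r10: had r10 ⇒ H
  [2] b0 r3: had r6 ⇒ C
  [3] b2 r6: had r10 ⇒ C
  [4] b4 r3: no row ⇒ E
  [5] b2 r7: had r6 ⇒ C
  [6] b3 r4: had r0 ⇒ C
  [7] b3 r5: had r4 ⇒ C
  [8] b2 r4: had r7 ⇒ C
  [9] b2 r4: had r4 ⇒ H
  [10] b1 r7: no row ⇒ E
  [11] b4 r2: had r3 ⇒ C
  [12] b0 r3: had r3 ⇒ H
  [13] b2 r0: had r4 ⇒ C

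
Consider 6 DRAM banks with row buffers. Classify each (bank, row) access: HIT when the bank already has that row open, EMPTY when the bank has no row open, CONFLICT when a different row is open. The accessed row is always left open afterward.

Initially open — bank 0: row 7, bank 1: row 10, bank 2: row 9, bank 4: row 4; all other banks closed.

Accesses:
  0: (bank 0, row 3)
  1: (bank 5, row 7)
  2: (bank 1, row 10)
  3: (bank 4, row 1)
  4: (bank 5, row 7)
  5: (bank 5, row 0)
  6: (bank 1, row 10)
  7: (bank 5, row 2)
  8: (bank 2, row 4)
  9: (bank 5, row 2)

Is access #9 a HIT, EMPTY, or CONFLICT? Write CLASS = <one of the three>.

step 0: bank0 7->3 [CONFLICT]
step 1: bank5 None->7 [EMPTY]
step 2: bank1 10->10 [HIT]
step 3: bank4 4->1 [CONFLICT]
step 4: bank5 7->7 [HIT]
step 5: bank5 7->0 [CONFLICT]
step 6: bank1 10->10 [HIT]
step 7: bank5 0->2 [CONFLICT]
step 8: bank2 9->4 [CONFLICT]
step 9: bank5 2->2 [HIT]

CLASS = HIT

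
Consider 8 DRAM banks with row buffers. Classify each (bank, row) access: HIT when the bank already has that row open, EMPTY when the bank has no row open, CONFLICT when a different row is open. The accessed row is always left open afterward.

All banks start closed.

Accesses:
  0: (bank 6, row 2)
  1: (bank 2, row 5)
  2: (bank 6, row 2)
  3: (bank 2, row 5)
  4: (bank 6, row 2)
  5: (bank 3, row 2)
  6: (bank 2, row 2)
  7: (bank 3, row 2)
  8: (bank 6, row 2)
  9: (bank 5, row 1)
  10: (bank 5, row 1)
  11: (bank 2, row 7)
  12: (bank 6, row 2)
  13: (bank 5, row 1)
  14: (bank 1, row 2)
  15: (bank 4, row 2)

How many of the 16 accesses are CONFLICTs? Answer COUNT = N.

step 0: bank6 None->2 [EMPTY]
step 1: bank2 None->5 [EMPTY]
step 2: bank6 2->2 [HIT]
step 3: bank2 5->5 [HIT]
step 4: bank6 2->2 [HIT]
step 5: bank3 None->2 [EMPTY]
step 6: bank2 5->2 [CONFLICT]
step 7: bank3 2->2 [HIT]
step 8: bank6 2->2 [HIT]
step 9: bank5 None->1 [EMPTY]
step 10: bank5 1->1 [HIT]
step 11: bank2 2->7 [CONFLICT]
step 12: bank6 2->2 [HIT]
step 13: bank5 1->1 [HIT]
step 14: bank1 None->2 [EMPTY]
step 15: bank4 None->2 [EMPTY]

COUNT = 2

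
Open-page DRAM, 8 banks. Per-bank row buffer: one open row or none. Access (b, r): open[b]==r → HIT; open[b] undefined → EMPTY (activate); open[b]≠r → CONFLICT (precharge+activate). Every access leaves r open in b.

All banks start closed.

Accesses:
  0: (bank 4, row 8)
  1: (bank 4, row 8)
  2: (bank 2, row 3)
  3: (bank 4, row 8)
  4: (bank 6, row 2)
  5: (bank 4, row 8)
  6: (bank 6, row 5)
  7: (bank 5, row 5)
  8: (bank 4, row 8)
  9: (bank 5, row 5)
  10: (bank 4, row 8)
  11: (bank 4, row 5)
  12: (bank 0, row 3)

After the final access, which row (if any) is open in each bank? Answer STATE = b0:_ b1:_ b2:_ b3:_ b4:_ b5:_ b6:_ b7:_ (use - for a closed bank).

STATE = b0:3 b1:- b2:3 b3:- b4:5 b5:5 b6:5 b7:-

  [0] b4 r8: no row ⇒ E
  [1] b4 r8: had r8 ⇒ H
  [2] b2 r3: no row ⇒ E
  [3] b4 r8: had r8 ⇒ H
  [4] b6 r2: no row ⇒ E
  [5] b4 r8: had r8 ⇒ H
  [6] b6 r5: had r2 ⇒ C
  [7] b5 r5: no row ⇒ E
  [8] b4 r8: had r8 ⇒ H
  [9] b5 r5: had r5 ⇒ H
  [10] b4 r8: had r8 ⇒ H
  [11] b4 r5: had r8 ⇒ C
  [12] b0 r3: no row ⇒ E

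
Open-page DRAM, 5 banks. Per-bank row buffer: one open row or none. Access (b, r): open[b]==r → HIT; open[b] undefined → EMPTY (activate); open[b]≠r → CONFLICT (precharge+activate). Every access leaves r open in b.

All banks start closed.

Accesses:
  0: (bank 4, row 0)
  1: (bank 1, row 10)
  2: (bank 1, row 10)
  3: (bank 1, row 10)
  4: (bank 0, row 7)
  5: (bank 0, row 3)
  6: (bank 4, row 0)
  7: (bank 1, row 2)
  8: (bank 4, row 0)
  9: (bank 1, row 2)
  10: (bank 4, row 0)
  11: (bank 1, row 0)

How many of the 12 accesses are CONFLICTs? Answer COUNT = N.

COUNT = 3

#0 (4,0) E
#1 (1,10) E
#2 (1,10) H  (was 10)
#3 (1,10) H  (was 10)
#4 (0,7) E
#5 (0,3) C  (was 7)
#6 (4,0) H  (was 0)
#7 (1,2) C  (was 10)
#8 (4,0) H  (was 0)
#9 (1,2) H  (was 2)
#10 (4,0) H  (was 0)
#11 (1,0) C  (was 2)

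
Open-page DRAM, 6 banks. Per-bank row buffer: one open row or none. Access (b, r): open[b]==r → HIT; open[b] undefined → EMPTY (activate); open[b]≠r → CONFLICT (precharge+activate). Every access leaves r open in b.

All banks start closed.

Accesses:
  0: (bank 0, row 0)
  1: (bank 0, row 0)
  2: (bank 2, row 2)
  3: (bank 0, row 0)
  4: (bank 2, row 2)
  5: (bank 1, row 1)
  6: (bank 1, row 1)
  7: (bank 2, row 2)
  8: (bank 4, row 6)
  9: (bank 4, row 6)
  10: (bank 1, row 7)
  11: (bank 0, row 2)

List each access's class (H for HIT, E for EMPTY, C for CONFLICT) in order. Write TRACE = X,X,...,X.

TRACE = E,H,E,H,H,E,H,H,E,H,C,C

  [0] b0 r0: no row ⇒ E
  [1] b0 r0: had r0 ⇒ H
  [2] b2 r2: no row ⇒ E
  [3] b0 r0: had r0 ⇒ H
  [4] b2 r2: had r2 ⇒ H
  [5] b1 r1: no row ⇒ E
  [6] b1 r1: had r1 ⇒ H
  [7] b2 r2: had r2 ⇒ H
  [8] b4 r6: no row ⇒ E
  [9] b4 r6: had r6 ⇒ H
  [10] b1 r7: had r1 ⇒ C
  [11] b0 r2: had r0 ⇒ C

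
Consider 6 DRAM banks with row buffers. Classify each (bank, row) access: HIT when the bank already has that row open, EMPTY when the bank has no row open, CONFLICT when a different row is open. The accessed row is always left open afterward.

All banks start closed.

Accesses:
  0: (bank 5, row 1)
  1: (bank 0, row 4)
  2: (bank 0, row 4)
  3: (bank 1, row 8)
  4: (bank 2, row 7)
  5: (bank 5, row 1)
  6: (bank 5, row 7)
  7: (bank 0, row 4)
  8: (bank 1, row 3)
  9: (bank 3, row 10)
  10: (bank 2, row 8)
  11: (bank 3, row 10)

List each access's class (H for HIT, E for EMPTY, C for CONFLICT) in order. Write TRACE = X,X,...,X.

0: bank 5 row 1 — prev None → EMPTY
1: bank 0 row 4 — prev None → EMPTY
2: bank 0 row 4 — prev 4 → HIT
3: bank 1 row 8 — prev None → EMPTY
4: bank 2 row 7 — prev None → EMPTY
5: bank 5 row 1 — prev 1 → HIT
6: bank 5 row 7 — prev 1 → CONFLICT
7: bank 0 row 4 — prev 4 → HIT
8: bank 1 row 3 — prev 8 → CONFLICT
9: bank 3 row 10 — prev None → EMPTY
10: bank 2 row 8 — prev 7 → CONFLICT
11: bank 3 row 10 — prev 10 → HIT

TRACE = E,E,H,E,E,H,C,H,C,E,C,H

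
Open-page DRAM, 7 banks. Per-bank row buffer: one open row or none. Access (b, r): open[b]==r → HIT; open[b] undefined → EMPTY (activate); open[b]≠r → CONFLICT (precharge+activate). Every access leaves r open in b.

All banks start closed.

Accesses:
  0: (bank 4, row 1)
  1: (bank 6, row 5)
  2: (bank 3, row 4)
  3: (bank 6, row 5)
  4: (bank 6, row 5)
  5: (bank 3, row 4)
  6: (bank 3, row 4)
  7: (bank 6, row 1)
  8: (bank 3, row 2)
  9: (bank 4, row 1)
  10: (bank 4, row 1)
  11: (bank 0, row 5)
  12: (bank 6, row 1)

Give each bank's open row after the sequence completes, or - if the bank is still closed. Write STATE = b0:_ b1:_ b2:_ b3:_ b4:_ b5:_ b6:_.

  [0] b4 r1: no row ⇒ E
  [1] b6 r5: no row ⇒ E
  [2] b3 r4: no row ⇒ E
  [3] b6 r5: had r5 ⇒ H
  [4] b6 r5: had r5 ⇒ H
  [5] b3 r4: had r4 ⇒ H
  [6] b3 r4: had r4 ⇒ H
  [7] b6 r1: had r5 ⇒ C
  [8] b3 r2: had r4 ⇒ C
  [9] b4 r1: had r1 ⇒ H
  [10] b4 r1: had r1 ⇒ H
  [11] b0 r5: no row ⇒ E
  [12] b6 r1: had r1 ⇒ H

STATE = b0:5 b1:- b2:- b3:2 b4:1 b5:- b6:1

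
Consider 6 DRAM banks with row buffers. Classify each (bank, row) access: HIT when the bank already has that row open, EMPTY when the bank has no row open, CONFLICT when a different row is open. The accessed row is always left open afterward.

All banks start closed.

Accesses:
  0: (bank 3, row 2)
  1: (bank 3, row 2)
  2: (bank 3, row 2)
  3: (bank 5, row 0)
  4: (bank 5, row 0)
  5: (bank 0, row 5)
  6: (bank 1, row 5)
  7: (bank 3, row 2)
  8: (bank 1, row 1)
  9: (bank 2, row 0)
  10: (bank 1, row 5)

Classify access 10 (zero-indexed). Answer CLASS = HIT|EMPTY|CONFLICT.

#0 (3,2) E
#1 (3,2) H  (was 2)
#2 (3,2) H  (was 2)
#3 (5,0) E
#4 (5,0) H  (was 0)
#5 (0,5) E
#6 (1,5) E
#7 (3,2) H  (was 2)
#8 (1,1) C  (was 5)
#9 (2,0) E
#10 (1,5) C  (was 1)

CLASS = CONFLICT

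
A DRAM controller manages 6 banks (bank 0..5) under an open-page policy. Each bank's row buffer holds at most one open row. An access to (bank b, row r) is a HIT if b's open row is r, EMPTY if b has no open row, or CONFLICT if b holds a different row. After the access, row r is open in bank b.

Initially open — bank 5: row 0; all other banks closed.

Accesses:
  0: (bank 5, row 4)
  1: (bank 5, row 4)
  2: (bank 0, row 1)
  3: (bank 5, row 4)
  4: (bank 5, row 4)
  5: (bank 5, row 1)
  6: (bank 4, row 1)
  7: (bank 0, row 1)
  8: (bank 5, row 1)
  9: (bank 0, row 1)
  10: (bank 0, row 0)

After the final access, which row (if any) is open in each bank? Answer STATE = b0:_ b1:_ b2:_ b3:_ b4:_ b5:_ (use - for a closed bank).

STATE = b0:0 b1:- b2:- b3:- b4:1 b5:1

  [0] b5 r4: had r0 ⇒ C
  [1] b5 r4: had r4 ⇒ H
  [2] b0 r1: no row ⇒ E
  [3] b5 r4: had r4 ⇒ H
  [4] b5 r4: had r4 ⇒ H
  [5] b5 r1: had r4 ⇒ C
  [6] b4 r1: no row ⇒ E
  [7] b0 r1: had r1 ⇒ H
  [8] b5 r1: had r1 ⇒ H
  [9] b0 r1: had r1 ⇒ H
  [10] b0 r0: had r1 ⇒ C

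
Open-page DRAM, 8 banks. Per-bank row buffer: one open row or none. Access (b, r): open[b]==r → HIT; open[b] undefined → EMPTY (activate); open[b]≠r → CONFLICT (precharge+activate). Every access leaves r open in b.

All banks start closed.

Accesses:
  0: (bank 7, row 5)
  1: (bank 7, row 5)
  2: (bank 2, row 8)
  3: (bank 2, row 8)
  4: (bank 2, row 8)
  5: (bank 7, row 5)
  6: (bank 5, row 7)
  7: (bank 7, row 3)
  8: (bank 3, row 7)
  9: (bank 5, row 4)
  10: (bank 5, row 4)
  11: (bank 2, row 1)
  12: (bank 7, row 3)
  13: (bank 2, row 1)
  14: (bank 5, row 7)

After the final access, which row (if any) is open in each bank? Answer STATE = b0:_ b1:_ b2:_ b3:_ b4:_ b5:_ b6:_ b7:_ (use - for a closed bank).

#0 (7,5) E
#1 (7,5) H  (was 5)
#2 (2,8) E
#3 (2,8) H  (was 8)
#4 (2,8) H  (was 8)
#5 (7,5) H  (was 5)
#6 (5,7) E
#7 (7,3) C  (was 5)
#8 (3,7) E
#9 (5,4) C  (was 7)
#10 (5,4) H  (was 4)
#11 (2,1) C  (was 8)
#12 (7,3) H  (was 3)
#13 (2,1) H  (was 1)
#14 (5,7) C  (was 4)

STATE = b0:- b1:- b2:1 b3:7 b4:- b5:7 b6:- b7:3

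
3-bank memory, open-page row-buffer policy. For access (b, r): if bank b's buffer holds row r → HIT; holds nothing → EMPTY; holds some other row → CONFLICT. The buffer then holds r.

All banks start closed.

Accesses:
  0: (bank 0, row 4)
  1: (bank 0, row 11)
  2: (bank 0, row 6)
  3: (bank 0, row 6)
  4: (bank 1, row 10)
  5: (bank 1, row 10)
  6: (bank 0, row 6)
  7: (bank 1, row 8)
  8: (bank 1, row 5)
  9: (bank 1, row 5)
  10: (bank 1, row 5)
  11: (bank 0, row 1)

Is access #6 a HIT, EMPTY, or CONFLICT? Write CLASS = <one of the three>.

CLASS = HIT

step 0: bank0 None->4 [EMPTY]
step 1: bank0 4->11 [CONFLICT]
step 2: bank0 11->6 [CONFLICT]
step 3: bank0 6->6 [HIT]
step 4: bank1 None->10 [EMPTY]
step 5: bank1 10->10 [HIT]
step 6: bank0 6->6 [HIT]
step 7: bank1 10->8 [CONFLICT]
step 8: bank1 8->5 [CONFLICT]
step 9: bank1 5->5 [HIT]
step 10: bank1 5->5 [HIT]
step 11: bank0 6->1 [CONFLICT]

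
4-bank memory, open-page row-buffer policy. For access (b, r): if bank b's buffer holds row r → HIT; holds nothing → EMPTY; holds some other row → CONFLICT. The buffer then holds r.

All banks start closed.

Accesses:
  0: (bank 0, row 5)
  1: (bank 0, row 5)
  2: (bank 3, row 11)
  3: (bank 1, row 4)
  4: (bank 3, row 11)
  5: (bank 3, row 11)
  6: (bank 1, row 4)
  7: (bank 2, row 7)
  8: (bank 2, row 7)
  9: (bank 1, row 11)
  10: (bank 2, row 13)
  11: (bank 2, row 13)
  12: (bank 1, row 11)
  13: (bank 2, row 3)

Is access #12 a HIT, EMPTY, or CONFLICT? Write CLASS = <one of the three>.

0: bank 0 row 5 — prev None → EMPTY
1: bank 0 row 5 — prev 5 → HIT
2: bank 3 row 11 — prev None → EMPTY
3: bank 1 row 4 — prev None → EMPTY
4: bank 3 row 11 — prev 11 → HIT
5: bank 3 row 11 — prev 11 → HIT
6: bank 1 row 4 — prev 4 → HIT
7: bank 2 row 7 — prev None → EMPTY
8: bank 2 row 7 — prev 7 → HIT
9: bank 1 row 11 — prev 4 → CONFLICT
10: bank 2 row 13 — prev 7 → CONFLICT
11: bank 2 row 13 — prev 13 → HIT
12: bank 1 row 11 — prev 11 → HIT
13: bank 2 row 3 — prev 13 → CONFLICT

CLASS = HIT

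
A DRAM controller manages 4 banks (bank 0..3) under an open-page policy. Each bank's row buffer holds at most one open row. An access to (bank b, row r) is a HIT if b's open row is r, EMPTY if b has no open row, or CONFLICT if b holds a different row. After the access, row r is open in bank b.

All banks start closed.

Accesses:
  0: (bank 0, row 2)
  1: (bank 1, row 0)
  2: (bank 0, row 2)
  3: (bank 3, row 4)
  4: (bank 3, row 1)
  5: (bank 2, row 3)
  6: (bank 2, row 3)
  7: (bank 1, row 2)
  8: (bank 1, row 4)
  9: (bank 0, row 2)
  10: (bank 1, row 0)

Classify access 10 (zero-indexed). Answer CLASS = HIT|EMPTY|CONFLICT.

step 0: bank0 None->2 [EMPTY]
step 1: bank1 None->0 [EMPTY]
step 2: bank0 2->2 [HIT]
step 3: bank3 None->4 [EMPTY]
step 4: bank3 4->1 [CONFLICT]
step 5: bank2 None->3 [EMPTY]
step 6: bank2 3->3 [HIT]
step 7: bank1 0->2 [CONFLICT]
step 8: bank1 2->4 [CONFLICT]
step 9: bank0 2->2 [HIT]
step 10: bank1 4->0 [CONFLICT]

CLASS = CONFLICT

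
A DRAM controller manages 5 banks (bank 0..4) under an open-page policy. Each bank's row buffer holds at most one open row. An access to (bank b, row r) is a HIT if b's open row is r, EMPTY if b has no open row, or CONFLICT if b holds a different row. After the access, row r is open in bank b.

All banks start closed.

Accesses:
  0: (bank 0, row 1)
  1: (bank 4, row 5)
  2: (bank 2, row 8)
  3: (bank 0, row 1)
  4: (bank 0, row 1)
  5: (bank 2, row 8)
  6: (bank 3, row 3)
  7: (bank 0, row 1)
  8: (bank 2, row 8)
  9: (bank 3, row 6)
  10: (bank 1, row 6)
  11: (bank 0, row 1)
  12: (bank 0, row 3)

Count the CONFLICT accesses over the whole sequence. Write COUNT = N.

COUNT = 2

#0 (0,1) E
#1 (4,5) E
#2 (2,8) E
#3 (0,1) H  (was 1)
#4 (0,1) H  (was 1)
#5 (2,8) H  (was 8)
#6 (3,3) E
#7 (0,1) H  (was 1)
#8 (2,8) H  (was 8)
#9 (3,6) C  (was 3)
#10 (1,6) E
#11 (0,1) H  (was 1)
#12 (0,3) C  (was 1)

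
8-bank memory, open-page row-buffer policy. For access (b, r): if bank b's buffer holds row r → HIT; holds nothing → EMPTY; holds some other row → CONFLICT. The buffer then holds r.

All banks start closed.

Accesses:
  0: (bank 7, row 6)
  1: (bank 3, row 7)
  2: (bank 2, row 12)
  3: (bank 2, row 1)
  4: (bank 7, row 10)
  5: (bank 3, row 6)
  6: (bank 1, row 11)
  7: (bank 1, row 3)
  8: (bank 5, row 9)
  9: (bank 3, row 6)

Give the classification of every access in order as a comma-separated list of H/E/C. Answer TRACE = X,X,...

TRACE = E,E,E,C,C,C,E,C,E,H

step 0: bank7 None->6 [EMPTY]
step 1: bank3 None->7 [EMPTY]
step 2: bank2 None->12 [EMPTY]
step 3: bank2 12->1 [CONFLICT]
step 4: bank7 6->10 [CONFLICT]
step 5: bank3 7->6 [CONFLICT]
step 6: bank1 None->11 [EMPTY]
step 7: bank1 11->3 [CONFLICT]
step 8: bank5 None->9 [EMPTY]
step 9: bank3 6->6 [HIT]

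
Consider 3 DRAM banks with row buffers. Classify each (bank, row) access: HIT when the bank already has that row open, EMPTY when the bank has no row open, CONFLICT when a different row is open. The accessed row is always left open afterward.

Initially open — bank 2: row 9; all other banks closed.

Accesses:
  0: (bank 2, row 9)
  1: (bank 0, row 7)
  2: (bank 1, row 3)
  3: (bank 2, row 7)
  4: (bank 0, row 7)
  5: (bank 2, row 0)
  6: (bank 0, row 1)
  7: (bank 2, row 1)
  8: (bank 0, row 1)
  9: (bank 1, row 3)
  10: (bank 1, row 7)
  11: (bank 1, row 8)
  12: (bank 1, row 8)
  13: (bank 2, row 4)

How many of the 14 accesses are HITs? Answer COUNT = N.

COUNT = 5

step 0: bank2 9->9 [HIT]
step 1: bank0 None->7 [EMPTY]
step 2: bank1 None->3 [EMPTY]
step 3: bank2 9->7 [CONFLICT]
step 4: bank0 7->7 [HIT]
step 5: bank2 7->0 [CONFLICT]
step 6: bank0 7->1 [CONFLICT]
step 7: bank2 0->1 [CONFLICT]
step 8: bank0 1->1 [HIT]
step 9: bank1 3->3 [HIT]
step 10: bank1 3->7 [CONFLICT]
step 11: bank1 7->8 [CONFLICT]
step 12: bank1 8->8 [HIT]
step 13: bank2 1->4 [CONFLICT]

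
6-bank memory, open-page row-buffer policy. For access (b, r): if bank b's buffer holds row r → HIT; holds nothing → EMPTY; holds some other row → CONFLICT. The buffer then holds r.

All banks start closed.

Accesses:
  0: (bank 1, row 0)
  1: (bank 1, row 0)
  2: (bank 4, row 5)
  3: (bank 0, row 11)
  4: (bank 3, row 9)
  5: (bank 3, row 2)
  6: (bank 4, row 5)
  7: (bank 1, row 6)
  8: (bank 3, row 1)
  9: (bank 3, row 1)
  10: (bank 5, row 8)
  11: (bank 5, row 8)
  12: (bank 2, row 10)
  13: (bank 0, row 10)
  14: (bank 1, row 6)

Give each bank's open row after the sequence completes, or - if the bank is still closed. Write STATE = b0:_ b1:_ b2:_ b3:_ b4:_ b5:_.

0: bank 1 row 0 — prev None → EMPTY
1: bank 1 row 0 — prev 0 → HIT
2: bank 4 row 5 — prev None → EMPTY
3: bank 0 row 11 — prev None → EMPTY
4: bank 3 row 9 — prev None → EMPTY
5: bank 3 row 2 — prev 9 → CONFLICT
6: bank 4 row 5 — prev 5 → HIT
7: bank 1 row 6 — prev 0 → CONFLICT
8: bank 3 row 1 — prev 2 → CONFLICT
9: bank 3 row 1 — prev 1 → HIT
10: bank 5 row 8 — prev None → EMPTY
11: bank 5 row 8 — prev 8 → HIT
12: bank 2 row 10 — prev None → EMPTY
13: bank 0 row 10 — prev 11 → CONFLICT
14: bank 1 row 6 — prev 6 → HIT

STATE = b0:10 b1:6 b2:10 b3:1 b4:5 b5:8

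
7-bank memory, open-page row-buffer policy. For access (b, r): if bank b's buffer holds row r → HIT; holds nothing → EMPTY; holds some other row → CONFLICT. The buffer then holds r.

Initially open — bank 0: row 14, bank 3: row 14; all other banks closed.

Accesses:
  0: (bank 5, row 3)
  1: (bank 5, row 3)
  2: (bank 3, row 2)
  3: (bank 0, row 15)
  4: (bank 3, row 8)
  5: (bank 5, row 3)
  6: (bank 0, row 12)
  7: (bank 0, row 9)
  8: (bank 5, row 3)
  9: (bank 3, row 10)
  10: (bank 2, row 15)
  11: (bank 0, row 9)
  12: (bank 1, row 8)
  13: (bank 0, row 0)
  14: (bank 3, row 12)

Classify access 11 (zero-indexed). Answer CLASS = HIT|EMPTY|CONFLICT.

0: bank 5 row 3 — prev None → EMPTY
1: bank 5 row 3 — prev 3 → HIT
2: bank 3 row 2 — prev 14 → CONFLICT
3: bank 0 row 15 — prev 14 → CONFLICT
4: bank 3 row 8 — prev 2 → CONFLICT
5: bank 5 row 3 — prev 3 → HIT
6: bank 0 row 12 — prev 15 → CONFLICT
7: bank 0 row 9 — prev 12 → CONFLICT
8: bank 5 row 3 — prev 3 → HIT
9: bank 3 row 10 — prev 8 → CONFLICT
10: bank 2 row 15 — prev None → EMPTY
11: bank 0 row 9 — prev 9 → HIT
12: bank 1 row 8 — prev None → EMPTY
13: bank 0 row 0 — prev 9 → CONFLICT
14: bank 3 row 12 — prev 10 → CONFLICT

CLASS = HIT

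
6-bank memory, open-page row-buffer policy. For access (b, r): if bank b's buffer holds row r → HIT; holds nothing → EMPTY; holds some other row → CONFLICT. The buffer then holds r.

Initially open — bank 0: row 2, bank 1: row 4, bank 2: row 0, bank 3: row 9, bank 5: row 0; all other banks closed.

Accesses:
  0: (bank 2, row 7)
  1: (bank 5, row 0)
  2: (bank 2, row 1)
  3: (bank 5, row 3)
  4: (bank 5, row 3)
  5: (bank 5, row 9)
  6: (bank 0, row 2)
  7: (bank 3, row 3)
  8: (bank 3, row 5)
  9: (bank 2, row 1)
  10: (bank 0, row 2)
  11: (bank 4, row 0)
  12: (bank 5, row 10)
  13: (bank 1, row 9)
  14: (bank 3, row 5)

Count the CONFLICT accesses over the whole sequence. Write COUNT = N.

#0 (2,7) C  (was 0)
#1 (5,0) H  (was 0)
#2 (2,1) C  (was 7)
#3 (5,3) C  (was 0)
#4 (5,3) H  (was 3)
#5 (5,9) C  (was 3)
#6 (0,2) H  (was 2)
#7 (3,3) C  (was 9)
#8 (3,5) C  (was 3)
#9 (2,1) H  (was 1)
#10 (0,2) H  (was 2)
#11 (4,0) E
#12 (5,10) C  (was 9)
#13 (1,9) C  (was 4)
#14 (3,5) H  (was 5)

COUNT = 8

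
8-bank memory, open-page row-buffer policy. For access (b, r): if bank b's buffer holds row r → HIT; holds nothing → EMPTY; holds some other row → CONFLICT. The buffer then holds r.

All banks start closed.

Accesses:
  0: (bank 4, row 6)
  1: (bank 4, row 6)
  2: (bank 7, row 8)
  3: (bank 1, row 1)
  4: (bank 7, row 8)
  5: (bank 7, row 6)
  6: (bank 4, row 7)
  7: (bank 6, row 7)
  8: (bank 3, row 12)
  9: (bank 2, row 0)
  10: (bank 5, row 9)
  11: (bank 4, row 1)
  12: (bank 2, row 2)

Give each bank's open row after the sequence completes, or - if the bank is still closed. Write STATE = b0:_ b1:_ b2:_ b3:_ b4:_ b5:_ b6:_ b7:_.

STATE = b0:- b1:1 b2:2 b3:12 b4:1 b5:9 b6:7 b7:6

step 0: bank4 None->6 [EMPTY]
step 1: bank4 6->6 [HIT]
step 2: bank7 None->8 [EMPTY]
step 3: bank1 None->1 [EMPTY]
step 4: bank7 8->8 [HIT]
step 5: bank7 8->6 [CONFLICT]
step 6: bank4 6->7 [CONFLICT]
step 7: bank6 None->7 [EMPTY]
step 8: bank3 None->12 [EMPTY]
step 9: bank2 None->0 [EMPTY]
step 10: bank5 None->9 [EMPTY]
step 11: bank4 7->1 [CONFLICT]
step 12: bank2 0->2 [CONFLICT]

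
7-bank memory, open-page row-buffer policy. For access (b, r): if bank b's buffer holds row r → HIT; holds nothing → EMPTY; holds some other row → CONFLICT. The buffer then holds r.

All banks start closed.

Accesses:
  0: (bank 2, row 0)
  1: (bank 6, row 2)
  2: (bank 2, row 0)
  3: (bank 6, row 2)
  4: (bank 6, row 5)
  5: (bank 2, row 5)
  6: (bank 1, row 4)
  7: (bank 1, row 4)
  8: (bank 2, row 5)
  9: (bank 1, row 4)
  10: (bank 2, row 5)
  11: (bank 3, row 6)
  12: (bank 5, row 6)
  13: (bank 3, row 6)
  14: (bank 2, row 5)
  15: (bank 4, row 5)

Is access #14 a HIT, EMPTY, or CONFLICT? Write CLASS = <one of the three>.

  [0] b2 r0: no row ⇒ E
  [1] b6 r2: no row ⇒ E
  [2] b2 r0: had r0 ⇒ H
  [3] b6 r2: had r2 ⇒ H
  [4] b6 r5: had r2 ⇒ C
  [5] b2 r5: had r0 ⇒ C
  [6] b1 r4: no row ⇒ E
  [7] b1 r4: had r4 ⇒ H
  [8] b2 r5: had r5 ⇒ H
  [9] b1 r4: had r4 ⇒ H
  [10] b2 r5: had r5 ⇒ H
  [11] b3 r6: no row ⇒ E
  [12] b5 r6: no row ⇒ E
  [13] b3 r6: had r6 ⇒ H
  [14] b2 r5: had r5 ⇒ H
  [15] b4 r5: no row ⇒ E

CLASS = HIT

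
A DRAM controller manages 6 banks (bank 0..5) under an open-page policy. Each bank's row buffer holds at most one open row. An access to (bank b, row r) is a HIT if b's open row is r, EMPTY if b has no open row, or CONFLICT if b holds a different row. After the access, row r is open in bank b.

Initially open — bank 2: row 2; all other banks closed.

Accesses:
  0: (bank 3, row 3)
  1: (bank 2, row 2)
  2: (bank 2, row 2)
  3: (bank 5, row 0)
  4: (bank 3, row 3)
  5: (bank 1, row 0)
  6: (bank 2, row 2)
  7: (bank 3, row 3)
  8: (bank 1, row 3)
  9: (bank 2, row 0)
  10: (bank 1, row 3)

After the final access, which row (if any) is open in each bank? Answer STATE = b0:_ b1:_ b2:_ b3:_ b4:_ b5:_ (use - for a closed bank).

  [0] b3 r3: no row ⇒ E
  [1] b2 r2: had r2 ⇒ H
  [2] b2 r2: had r2 ⇒ H
  [3] b5 r0: no row ⇒ E
  [4] b3 r3: had r3 ⇒ H
  [5] b1 r0: no row ⇒ E
  [6] b2 r2: had r2 ⇒ H
  [7] b3 r3: had r3 ⇒ H
  [8] b1 r3: had r0 ⇒ C
  [9] b2 r0: had r2 ⇒ C
  [10] b1 r3: had r3 ⇒ H

STATE = b0:- b1:3 b2:0 b3:3 b4:- b5:0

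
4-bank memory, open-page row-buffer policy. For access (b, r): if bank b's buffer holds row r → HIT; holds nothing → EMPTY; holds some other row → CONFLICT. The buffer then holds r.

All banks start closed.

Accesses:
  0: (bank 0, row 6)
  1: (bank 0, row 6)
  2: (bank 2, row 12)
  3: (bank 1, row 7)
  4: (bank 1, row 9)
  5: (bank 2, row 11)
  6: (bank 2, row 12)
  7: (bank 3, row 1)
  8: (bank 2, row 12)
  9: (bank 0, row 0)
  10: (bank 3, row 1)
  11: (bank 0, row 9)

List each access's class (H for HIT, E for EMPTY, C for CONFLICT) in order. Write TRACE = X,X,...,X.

TRACE = E,H,E,E,C,C,C,E,H,C,H,C

  [0] b0 r6: no row ⇒ E
  [1] b0 r6: had r6 ⇒ H
  [2] b2 r12: no row ⇒ E
  [3] b1 r7: no row ⇒ E
  [4] b1 r9: had r7 ⇒ C
  [5] b2 r11: had r12 ⇒ C
  [6] b2 r12: had r11 ⇒ C
  [7] b3 r1: no row ⇒ E
  [8] b2 r12: had r12 ⇒ H
  [9] b0 r0: had r6 ⇒ C
  [10] b3 r1: had r1 ⇒ H
  [11] b0 r9: had r0 ⇒ C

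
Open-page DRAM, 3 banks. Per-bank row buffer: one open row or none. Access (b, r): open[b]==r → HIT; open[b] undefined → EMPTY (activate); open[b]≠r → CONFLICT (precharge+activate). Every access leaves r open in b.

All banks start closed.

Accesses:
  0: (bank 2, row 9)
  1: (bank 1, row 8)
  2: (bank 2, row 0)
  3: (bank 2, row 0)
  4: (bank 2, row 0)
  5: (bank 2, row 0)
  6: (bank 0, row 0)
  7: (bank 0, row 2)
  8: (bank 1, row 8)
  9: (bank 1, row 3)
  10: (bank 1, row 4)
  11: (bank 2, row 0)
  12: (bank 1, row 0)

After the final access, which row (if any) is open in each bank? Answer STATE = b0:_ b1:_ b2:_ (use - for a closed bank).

  [0] b2 r9: no row ⇒ E
  [1] b1 r8: no row ⇒ E
  [2] b2 r0: had r9 ⇒ C
  [3] b2 r0: had r0 ⇒ H
  [4] b2 r0: had r0 ⇒ H
  [5] b2 r0: had r0 ⇒ H
  [6] b0 r0: no row ⇒ E
  [7] b0 r2: had r0 ⇒ C
  [8] b1 r8: had r8 ⇒ H
  [9] b1 r3: had r8 ⇒ C
  [10] b1 r4: had r3 ⇒ C
  [11] b2 r0: had r0 ⇒ H
  [12] b1 r0: had r4 ⇒ C

STATE = b0:2 b1:0 b2:0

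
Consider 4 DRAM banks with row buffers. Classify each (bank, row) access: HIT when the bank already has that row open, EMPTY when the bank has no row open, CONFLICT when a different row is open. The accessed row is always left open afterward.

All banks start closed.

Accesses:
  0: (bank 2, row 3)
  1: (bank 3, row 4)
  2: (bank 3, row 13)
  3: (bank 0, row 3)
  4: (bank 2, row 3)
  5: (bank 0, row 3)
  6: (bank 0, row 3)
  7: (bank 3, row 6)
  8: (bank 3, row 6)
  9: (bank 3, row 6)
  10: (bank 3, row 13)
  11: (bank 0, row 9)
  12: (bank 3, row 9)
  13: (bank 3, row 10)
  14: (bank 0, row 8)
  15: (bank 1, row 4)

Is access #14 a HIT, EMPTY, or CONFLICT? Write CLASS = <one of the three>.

CLASS = CONFLICT

0: bank 2 row 3 — prev None → EMPTY
1: bank 3 row 4 — prev None → EMPTY
2: bank 3 row 13 — prev 4 → CONFLICT
3: bank 0 row 3 — prev None → EMPTY
4: bank 2 row 3 — prev 3 → HIT
5: bank 0 row 3 — prev 3 → HIT
6: bank 0 row 3 — prev 3 → HIT
7: bank 3 row 6 — prev 13 → CONFLICT
8: bank 3 row 6 — prev 6 → HIT
9: bank 3 row 6 — prev 6 → HIT
10: bank 3 row 13 — prev 6 → CONFLICT
11: bank 0 row 9 — prev 3 → CONFLICT
12: bank 3 row 9 — prev 13 → CONFLICT
13: bank 3 row 10 — prev 9 → CONFLICT
14: bank 0 row 8 — prev 9 → CONFLICT
15: bank 1 row 4 — prev None → EMPTY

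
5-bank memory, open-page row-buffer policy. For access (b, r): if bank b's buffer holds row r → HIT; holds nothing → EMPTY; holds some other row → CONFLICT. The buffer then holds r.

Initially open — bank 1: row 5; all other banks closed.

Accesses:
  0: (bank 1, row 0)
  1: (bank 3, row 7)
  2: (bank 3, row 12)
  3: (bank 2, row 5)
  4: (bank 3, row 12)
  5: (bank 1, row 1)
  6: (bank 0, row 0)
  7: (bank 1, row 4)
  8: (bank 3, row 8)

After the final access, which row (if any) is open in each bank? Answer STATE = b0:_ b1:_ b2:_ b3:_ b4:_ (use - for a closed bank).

  [0] b1 r0: had r5 ⇒ C
  [1] b3 r7: no row ⇒ E
  [2] b3 r12: had r7 ⇒ C
  [3] b2 r5: no row ⇒ E
  [4] b3 r12: had r12 ⇒ H
  [5] b1 r1: had r0 ⇒ C
  [6] b0 r0: no row ⇒ E
  [7] b1 r4: had r1 ⇒ C
  [8] b3 r8: had r12 ⇒ C

STATE = b0:0 b1:4 b2:5 b3:8 b4:-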